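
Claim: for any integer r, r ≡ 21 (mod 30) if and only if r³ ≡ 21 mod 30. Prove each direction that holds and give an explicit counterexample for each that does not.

(⟹) Suppose r ≡ 21 (mod 30). Write r = 30j + 21. Then (30j + 21)³ = 27000j³ + 56700j² + 39690j + 9261 = 30(900j³ + 1890j² + 1323j + 308) + 21, so r³ ≡ 21 (mod 30).

(⟸) Conversely, suppose r³ ≡ 21 (mod 30). The only residue r in {0, …, 29} with r³ ≡ 21 (mod 30) is r = 21, so r ≡ 21 (mod 30).

Equivalent; both directions hold.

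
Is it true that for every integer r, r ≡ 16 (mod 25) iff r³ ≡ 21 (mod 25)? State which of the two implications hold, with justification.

Converse. Suppose r³ ≡ 21 (mod 25). The only residue r in {0, …, 24} with r³ ≡ 21 (mod 25) is r = 16, so r ≡ 16 (mod 25).

Forward direction. Suppose r ≡ 16 (mod 25). Write r = 25j + 16. Then (25j + 16)³ = 15625j³ + 30000j² + 19200j + 4096 = 25(625j³ + 1200j² + 768j + 163) + 21, so r³ ≡ 21 (mod 25).

Both directions hold; the statement is true.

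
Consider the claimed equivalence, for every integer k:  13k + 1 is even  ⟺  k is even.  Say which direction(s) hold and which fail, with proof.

Neither direction holds.

[⇒] This fails: k = 1 gives 13k + 1 = 14, which is even, but 1 is odd, not even.

[⇐] This also fails: k = 2 is even, but 13k + 1 = 27 is odd, not even.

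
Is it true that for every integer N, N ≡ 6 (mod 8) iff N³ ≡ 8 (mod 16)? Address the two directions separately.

(→) Suppose N ≡ 6 (mod 8). Working modulo 16, N ∈ {6, 14}; for each such r, r³ ≡ 8 (mod 16).

(←) This fails: take N = 2. Then 2³ = 8 ≡ 8 (mod 16), yet 2 ≡ 2 (mod 8), not 6.

Not equivalent: only (⇒) holds.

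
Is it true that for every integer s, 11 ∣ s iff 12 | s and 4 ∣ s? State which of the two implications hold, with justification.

Forward direction. This fails: take s = 11. Certainly 11 ∣ 11, but 12 ∤ 11.

Converse. This fails: take s = 12. Both 12 ∣ 12 and 4 ∣ 12, yet 12 is not a multiple of 11 (since 12 = 1·11 + 1), so 11 ∤ 12.

Both directions fail.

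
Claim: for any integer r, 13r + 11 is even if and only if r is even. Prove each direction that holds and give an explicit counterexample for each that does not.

Forward direction. This fails: r = 7 gives 13r + 11 = 102, which is even, but 7 is odd, not even.

Converse. This also fails: r = 6 is even, but 13r + 11 = 89 is odd, not even.

Neither implication holds.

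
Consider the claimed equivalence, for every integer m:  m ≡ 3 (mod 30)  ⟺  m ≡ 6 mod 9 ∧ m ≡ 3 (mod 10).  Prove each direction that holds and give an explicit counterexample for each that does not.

(→) This fails: m = 3 gives 3 ≡ 3 (mod 30) but 3 ≡ 3 (mod 9), so the conjunction on the right does not hold.

(←) Conversely, if m ≡ 6 (mod 9) and m ≡ 3 (mod 10), then by the Chinese remainder theorem m ≡ 33 (mod 90). Since 33 ≡ 3 (mod 30) and 30 ∣ 90, we get m ≡ 3 (mod 30).

Only the converse holds.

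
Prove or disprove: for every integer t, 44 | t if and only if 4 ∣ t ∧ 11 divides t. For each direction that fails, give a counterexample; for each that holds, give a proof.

Equivalent; both directions hold.

(→) If 44 ∣ t, write t = 44q. Since 44 = 11·4, t = 4·(11q), so 4 ∣ t; and since 44 = 4·11, t = 11·(4q), so 11 ∣ t.

(←) Suppose 4 ∣ t and 11 ∣ t. Any common multiple of 4 and 11 is a multiple of their lcm; here gcd(4, 11) = 1, so lcm(4, 11) = 4·11 = 44, so 44 ∣ t.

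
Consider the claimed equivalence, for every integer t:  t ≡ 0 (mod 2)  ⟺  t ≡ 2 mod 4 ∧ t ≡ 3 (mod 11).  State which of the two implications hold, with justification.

(⇐) If t ≡ 2 (mod 4) and t ≡ 3 (mod 11), then by the Chinese remainder theorem t ≡ 14 (mod 44). Since 14 ≡ 0 (mod 2) and 2 ∣ 44, we get t ≡ 0 (mod 2).

(⇒) This fails: t = 0 gives 0 ≡ 0 (mod 2) but 0 ≡ 0 (mod 4), so the conjunction on the right does not hold.

(⇒) fails; (⇐) holds.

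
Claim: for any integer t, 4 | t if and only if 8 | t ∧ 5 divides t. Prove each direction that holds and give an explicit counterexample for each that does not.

(⇒) fails; (⇐) holds.

(→) This fails: take t = 4. Certainly 4 ∣ 4, but 8 ∤ 4.

(←) Suppose 8 ∣ t and 5 ∣ t. Any common multiple of 8 and 5 is a multiple of their lcm; here gcd(8, 5) = 1, so lcm(8, 5) = 8·5 = 40, so 40 ∣ t. Since 4 ∣ 40, it follows that 4 ∣ t.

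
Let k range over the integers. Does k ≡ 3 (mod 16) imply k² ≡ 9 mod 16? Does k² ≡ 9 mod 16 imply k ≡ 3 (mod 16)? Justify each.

Converse. This fails: take k = 5. Then 5² = 25 ≡ 9 (mod 16), yet 5 ≡ 5 (mod 16), not 3.

Forward direction. Suppose k ≡ 3 (mod 16). Write k = 16j + 3. Then (16j + 3)² = 256j² + 96j + 9 = 16(16j² + 6j) + 9, so k² ≡ 9 (mod 16).

Not equivalent: only (⇒) holds.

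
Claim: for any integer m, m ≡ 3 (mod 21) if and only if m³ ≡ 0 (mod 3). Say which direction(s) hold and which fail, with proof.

(⟹) Suppose m ≡ 3 (mod 21). Then m³ ≡ 3³ = 27 (mod 21), and since 3 ∣ 21, also m³ ≡ 0 (mod 3).

(⟸) This fails: take m = 0. Then 0³ = 0 ≡ 0 (mod 3), yet 0 ≡ 0 (mod 21), not 3.

(⇒) holds; (⇐) fails.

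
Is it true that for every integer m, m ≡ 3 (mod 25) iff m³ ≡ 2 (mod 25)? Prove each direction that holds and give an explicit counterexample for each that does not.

Both implications hold.

Forward direction. Suppose m ≡ 3 (mod 25). Write m = 25j + 3. Then (25j + 3)³ = 15625j³ + 5625j² + 675j + 27 = 25(625j³ + 225j² + 27j + 1) + 2, so m³ ≡ 2 (mod 25).

Converse. Suppose m³ ≡ 2 (mod 25). The only residue r in {0, …, 24} with r³ ≡ 2 (mod 25) is r = 3, so m ≡ 3 (mod 25).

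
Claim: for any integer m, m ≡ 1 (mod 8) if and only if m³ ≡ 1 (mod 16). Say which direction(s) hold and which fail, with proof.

Not equivalent: only (⇐) holds.

Forward direction. This fails: take m = 9. Then 9 ≡ 1 (mod 8), but 9³ = 729 ≡ 9 (mod 16), not 1.

Converse. The residues r modulo 16 with r³ ≡ 1 (mod 16) are exactly {1}, and each is ≡ 1 (mod 8).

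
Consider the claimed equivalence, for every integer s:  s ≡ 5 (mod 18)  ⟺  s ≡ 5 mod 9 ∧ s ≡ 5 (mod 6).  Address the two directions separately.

The biconditional holds.

(⇒) Suppose s ≡ 5 (mod 18); write s = 18j + 5. Since 9 ∣ 18, reducing mod 9 gives s ≡ 5 (mod 9); since 6 ∣ 18, reducing mod 6 gives s ≡ 5 (mod 6).

(⇐) Conversely, if s ≡ 5 (mod 9) and s ≡ 5 (mod 6), then by the Chinese remainder theorem s ≡ 5 (mod 18). This is exactly s ≡ 5 (mod 18).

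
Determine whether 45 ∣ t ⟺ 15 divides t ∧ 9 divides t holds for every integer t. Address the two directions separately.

Forward direction. If 45 ∣ t, write t = 45q. Since 45 = 3·15, t = 15·(3q), so 15 ∣ t; and since 45 = 5·9, t = 9·(5q), so 9 ∣ t.

Converse. Suppose 15 ∣ t and 9 ∣ t. Any common multiple of 15 and 9 is a multiple of their lcm; here lcm(15, 9) = 15·9/gcd(15, 9) = 135/3 = 45, so 45 ∣ t.

Both implications hold.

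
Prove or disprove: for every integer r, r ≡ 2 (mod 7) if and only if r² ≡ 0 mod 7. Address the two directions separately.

(⇒) This fails: take r = 2. Then 2 ≡ 2 (mod 7), but 2² = 4 ≡ 4 (mod 7), not 0.

(⇐) This fails: take r = 0. Then 0² = 0 ≡ 0 (mod 7), yet 0 ≡ 0 (mod 7), not 2.

(⇒) fails and (⇐) fails.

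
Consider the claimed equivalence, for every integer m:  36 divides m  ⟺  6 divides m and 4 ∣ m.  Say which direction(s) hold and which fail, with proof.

(⇒) If 36 ∣ m, write m = 36q. Since 36 = 6·6, m = 6·(6q), so 6 ∣ m; and since 36 = 9·4, m = 4·(9q), so 4 ∣ m.

(⇐) This fails: take m = 12. Both 6 ∣ 12 and 4 ∣ 12, yet 12 is not a multiple of 36 (since 12 = 0·36 + 12), so 36 ∤ 12.

Not equivalent: only (⇒) holds.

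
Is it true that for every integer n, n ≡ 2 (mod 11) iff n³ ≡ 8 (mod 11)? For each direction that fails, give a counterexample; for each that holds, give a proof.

The biconditional holds.

(⟹) Suppose n ≡ 2 (mod 11). Write n = 11j + 2. Then (11j + 2)³ = 1331j³ + 726j² + 132j + 8 = 11(121j³ + 66j² + 12j) + 8, so n³ ≡ 8 (mod 11).

(⟸) Conversely, suppose n³ ≡ 8 (mod 11). The only residue r in {0, …, 10} with r³ ≡ 8 (mod 11) is r = 2, so n ≡ 2 (mod 11).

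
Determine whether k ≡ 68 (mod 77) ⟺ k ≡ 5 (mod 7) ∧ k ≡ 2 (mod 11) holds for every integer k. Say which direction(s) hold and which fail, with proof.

Both directions hold.

Forward direction. Suppose k ≡ 68 (mod 77); write k = 77j + 68. Since 7 ∣ 77, reducing mod 7 gives k ≡ 68 ≡ 5 (mod 7); since 11 ∣ 77, reducing mod 11 gives k ≡ 68 ≡ 2 (mod 11).

Converse. If k ≡ 5 (mod 7) and k ≡ 2 (mod 11), then by the Chinese remainder theorem k ≡ 68 (mod 77). This is exactly k ≡ 68 (mod 77).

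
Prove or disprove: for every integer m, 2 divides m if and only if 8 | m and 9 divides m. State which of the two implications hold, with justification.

(⇒) fails; (⇐) holds.

(⟸) Suppose 8 ∣ m and 9 ∣ m. Any common multiple of 8 and 9 is a multiple of their lcm; here gcd(8, 9) = 1, so lcm(8, 9) = 8·9 = 72, so 72 ∣ m. Since 2 ∣ 72, it follows that 2 ∣ m.

(⟹) This fails: take m = 2. Certainly 2 ∣ 2, but 8 ∤ 2.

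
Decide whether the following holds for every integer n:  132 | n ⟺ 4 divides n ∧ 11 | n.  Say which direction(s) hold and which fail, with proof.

Only the forward direction holds.

[⇒] If 132 ∣ n, write n = 132q. Since 132 = 33·4, n = 4·(33q), so 4 ∣ n; and since 132 = 12·11, n = 11·(12q), so 11 ∣ n.

[⇐] This fails: take n = 44. Both 4 ∣ 44 and 11 ∣ 44, yet 44 is not a multiple of 132 (since 44 = 0·132 + 44), so 132 ∤ 44.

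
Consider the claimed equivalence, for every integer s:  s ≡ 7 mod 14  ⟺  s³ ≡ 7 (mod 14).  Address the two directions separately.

(⇐) Suppose s³ ≡ 7 (mod 14). The only residue r in {0, …, 13} with r³ ≡ 7 (mod 14) is r = 7, so s ≡ 7 (mod 14).

(⇒) Suppose s ≡ 7 mod 14. Write s = 14j + 7. Then (14j + 7)³ = 2744j³ + 4116j² + 2058j + 343 = 14(196j³ + 294j² + 147j + 24) + 7, so s³ ≡ 7 (mod 14).

Both directions hold; the statement is true.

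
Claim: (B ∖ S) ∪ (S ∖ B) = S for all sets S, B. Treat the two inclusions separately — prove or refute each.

Neither inclusion holds.

(⊆) This inclusion fails. Take S = ∅, B = {1}; then 1 ∈ (B ∖ S) ∪ (S ∖ B) but 1 ∉ S.

(⊇) This inclusion fails. Take S = {1}, B = {1}; then 1 ∈ S but 1 ∉ (B ∖ S) ∪ (S ∖ B).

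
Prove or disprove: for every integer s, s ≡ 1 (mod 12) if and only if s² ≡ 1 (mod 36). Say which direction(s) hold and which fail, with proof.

(⟹) This fails: take s = 13. Then 13 ≡ 1 (mod 12), but 13² = 169 ≡ 25 (mod 36), not 1.

(⟸) This fails: take s = 17. Then 17² = 289 ≡ 1 (mod 36), yet 17 ≡ 5 (mod 12), not 1.

(⇒) fails and (⇐) fails.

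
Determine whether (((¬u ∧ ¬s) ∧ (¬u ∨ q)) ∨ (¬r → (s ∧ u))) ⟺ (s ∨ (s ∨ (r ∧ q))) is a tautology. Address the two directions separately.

[⇒] This fails. Under r = F, u = F, s = F, q = F, the left side is true but the right side is false.

[⇐] This fails. Under r = F, u = F, s = T, q = F, the left side is false but the right side is true.

Neither direction holds.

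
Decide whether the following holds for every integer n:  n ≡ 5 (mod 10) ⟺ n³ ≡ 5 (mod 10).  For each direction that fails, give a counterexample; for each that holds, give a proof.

The biconditional holds.

[⇒] Suppose n ≡ 5 (mod 10). Write n = 10j + 5. Then (10j + 5)³ = 1000j³ + 1500j² + 750j + 125 = 10(100j³ + 150j² + 75j + 12) + 5, so n³ ≡ 5 (mod 10).

[⇐] Conversely, suppose n³ ≡ 5 (mod 10). The only residue r in {0, …, 9} with r³ ≡ 5 (mod 10) is r = 5, so n ≡ 5 (mod 10).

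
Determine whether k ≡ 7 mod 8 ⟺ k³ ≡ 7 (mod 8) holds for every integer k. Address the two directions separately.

Both directions hold.

(←) For the converse, argue contrapositively. If k ≢ 7 (mod 8), then k is congruent to one of 0, 1, 2, 3, 4, 5, 6 modulo 8, and these give k³ ≡ 0, 1, 0, 3, 0, 5, 0 respectively — never 7.

(→) Suppose k ≡ 7 mod 8. Write k = 8j + 7. Then (8j + 7)³ = 512j³ + 1344j² + 1176j + 343 = 8(64j³ + 168j² + 147j + 42) + 7, so k³ ≡ 7 (mod 8).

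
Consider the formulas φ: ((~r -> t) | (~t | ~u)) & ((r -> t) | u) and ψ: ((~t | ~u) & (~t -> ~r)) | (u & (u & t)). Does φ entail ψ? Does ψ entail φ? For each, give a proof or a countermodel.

(→) This fails. Under r = T, t = F, u = T, the left side is true but the right side is false.

(←) Assume the antecedent. If r is true, the antecedent forces (r = T, t = T, u = F) or (r = T, t = T, u = T), and the consequent holds there. If r is false, the consequent reduces to true regardless of the other variables. Either way the consequent holds.

(⇒) fails; (⇐) holds.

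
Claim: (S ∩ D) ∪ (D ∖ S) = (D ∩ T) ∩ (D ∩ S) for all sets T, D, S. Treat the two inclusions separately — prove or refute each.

(⊇) Let x ∈ (D ∩ T) ∩ (D ∩ S). Then x ∈ T ∩ D ∩ S, from which x ∈ (S ∩ D) ∪ (D ∖ S).

(⊆) This inclusion fails. Take T = ∅, D = {1}, S = ∅; then 1 ∈ (S ∩ D) ∪ (D ∖ S) but 1 ∉ (D ∩ T) ∩ (D ∩ S).

Only the reverse inclusion holds.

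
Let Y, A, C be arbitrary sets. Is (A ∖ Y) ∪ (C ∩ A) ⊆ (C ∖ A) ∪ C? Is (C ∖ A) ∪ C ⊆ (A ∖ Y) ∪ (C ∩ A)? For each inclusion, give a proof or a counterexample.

(⟹) This inclusion fails. Take Y = ∅, A = {1}, C = ∅; then 1 ∈ (A ∖ Y) ∪ (C ∩ A) but 1 ∉ (C ∖ A) ∪ C.

(⟸) This inclusion fails. Take Y = ∅, A = ∅, C = {1}; then 1 ∈ (C ∖ A) ∪ C but 1 ∉ (A ∖ Y) ∪ (C ∩ A).

Neither inclusion holds.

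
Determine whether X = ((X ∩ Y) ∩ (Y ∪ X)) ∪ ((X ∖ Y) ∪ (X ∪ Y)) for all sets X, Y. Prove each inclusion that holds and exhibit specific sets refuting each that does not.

Only the forward inclusion holds.

Forward inclusion. Let x ∈ X. Then either x ∈ X and x ∉ Y; or x ∈ X ∩ Y. In each case x ∈ ((X ∩ Y) ∩ (Y ∪ X)) ∪ ((X ∖ Y) ∪ (X ∪ Y)), so X ⊆ ((X ∩ Y) ∩ (Y ∪ X)) ∪ ((X ∖ Y) ∪ (X ∪ Y)).

Reverse inclusion. This inclusion fails. Take X = ∅, Y = {1}; then 1 ∈ ((X ∩ Y) ∩ (Y ∪ X)) ∪ ((X ∖ Y) ∪ (X ∪ Y)) but 1 ∉ X.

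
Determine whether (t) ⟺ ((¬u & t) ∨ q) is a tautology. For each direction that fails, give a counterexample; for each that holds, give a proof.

(⇒) This fails. Under q = F, t = T, u = T, the left side is true but the right side is false.

(⇐) This fails. Under q = T, t = F, u = F, the left side is false but the right side is true.

Neither direction holds.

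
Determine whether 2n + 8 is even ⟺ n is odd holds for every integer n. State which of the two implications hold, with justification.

Only the reverse direction holds.

(→) This fails: take n = 6. Then 2n + 8 = 20, which is even, yet n = 6 is even, not odd.

(←) Suppose n is odd. Since 2 is even, 2n is even for every n, so 2n + 8 has the same parity as 8, which is even. Hence 2n + 8 is even.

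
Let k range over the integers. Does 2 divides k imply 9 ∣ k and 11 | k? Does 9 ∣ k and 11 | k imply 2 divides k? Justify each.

(⇒) fails and (⇐) fails.

(⟹) This fails: take k = 2. Certainly 2 ∣ 2, but 9 ∤ 2.

(⟸) This fails: take k = 99. Both 9 ∣ 99 and 11 ∣ 99, yet 99 is not a multiple of 2 (since 99 = 49·2 + 1), so 2 ∤ 99.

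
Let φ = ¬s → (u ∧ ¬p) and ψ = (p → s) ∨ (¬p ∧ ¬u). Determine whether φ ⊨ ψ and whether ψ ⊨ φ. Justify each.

Only the forward implication holds.

(⇒) Assume the antecedent. If p is true, the antecedent forces (p = T, s = T, u = F) or (p = T, s = T, u = T), and (p → s) ∨ (¬p ∧ ¬u) holds there. If p is false, (p → s) ∨ (¬p ∧ ¬u) reduces to true regardless of the other variables. Either way (p → s) ∨ (¬p ∧ ¬u) holds.

(⇐) This fails. Under p = F, s = F, u = F, the left side is false but the right side is true.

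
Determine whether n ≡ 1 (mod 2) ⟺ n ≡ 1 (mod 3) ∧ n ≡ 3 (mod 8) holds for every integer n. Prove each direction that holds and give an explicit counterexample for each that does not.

(→) This fails: n = 1 gives 1 ≡ 1 (mod 2) but 1 ≡ 1 (mod 8), so the conjunction on the right does not hold.

(←) Conversely, if n ≡ 1 (mod 3) and n ≡ 3 (mod 8), then by the Chinese remainder theorem n ≡ 19 (mod 24). Since 19 ≡ 1 (mod 2) and 2 ∣ 24, we get n ≡ 1 (mod 2).

The forward direction fails; the converse holds.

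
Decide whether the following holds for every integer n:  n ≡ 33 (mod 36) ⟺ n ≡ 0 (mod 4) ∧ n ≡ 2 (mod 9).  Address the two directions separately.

(⇒) This fails: n = 33 gives 33 ≡ 33 (mod 36) but 33 ≡ 1 (mod 4), so the conjunction on the right does not hold.

(⇐) This fails: n = 20 satisfies both congruences on the right (20 ≡ 0 mod 4 and 20 ≡ 2 mod 9) yet 20 ≡ 20 (mod 36), not 33.

Neither direction holds.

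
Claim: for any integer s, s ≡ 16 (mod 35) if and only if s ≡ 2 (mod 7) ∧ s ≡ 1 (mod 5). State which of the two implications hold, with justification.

Equivalent; both directions hold.

Converse. If s ≡ 2 (mod 7) and s ≡ 1 (mod 5), then by the Chinese remainder theorem s ≡ 16 (mod 35). This is exactly s ≡ 16 (mod 35).

Forward direction. Suppose s ≡ 16 (mod 35); write s = 35j + 16. Since 7 ∣ 35, reducing mod 7 gives s ≡ 16 ≡ 2 (mod 7); since 5 ∣ 35, reducing mod 5 gives s ≡ 16 ≡ 1 (mod 5).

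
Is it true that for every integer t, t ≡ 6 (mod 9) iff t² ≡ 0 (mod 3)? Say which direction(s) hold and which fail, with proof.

(⇒) Suppose t ≡ 6 (mod 9). Then t² ≡ 6² = 36 (mod 9), and since 3 ∣ 9, also t² ≡ 0 (mod 3).

(⇐) This fails: take t = 0. Then 0² = 0 ≡ 0 (mod 3), yet 0 ≡ 0 (mod 9), not 6.

(⇒) holds; (⇐) fails.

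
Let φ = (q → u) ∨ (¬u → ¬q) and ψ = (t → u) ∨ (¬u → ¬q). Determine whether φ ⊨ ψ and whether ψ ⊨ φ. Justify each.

Only the forward direction holds.

(⇐) This fails. Under u = F, t = F, q = T, the left side is false but the right side is true.

(⇒) Assume the antecedent. If u is true, (t → u) ∨ (¬u → ¬q) reduces to true regardless of the other variables. If u is false, the antecedent forces (u = F, t = F, q = F) or (u = F, t = T, q = F), and (t → u) ∨ (¬u → ¬q) holds there. Either way (t → u) ∨ (¬u → ¬q) holds.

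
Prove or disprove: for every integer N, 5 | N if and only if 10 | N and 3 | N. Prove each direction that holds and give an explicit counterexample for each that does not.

Not equivalent: only (⇐) holds.

[⇒] This fails: take N = 5. Certainly 5 ∣ 5, but 10 ∤ 5.

[⇐] Suppose 10 ∣ N and 3 ∣ N. Any common multiple of 10 and 3 is a multiple of their lcm; here gcd(10, 3) = 1, so lcm(10, 3) = 10·3 = 30, so 30 ∣ N. Since 5 ∣ 30, it follows that 5 ∣ N.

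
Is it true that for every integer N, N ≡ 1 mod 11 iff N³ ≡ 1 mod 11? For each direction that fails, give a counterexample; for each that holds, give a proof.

[⇒] Suppose N ≡ 1 mod 11. Write N = 11j + 1. Then (11j + 1)³ = 1331j³ + 363j² + 33j + 1 = 11(121j³ + 33j² + 3j) + 1, so N³ ≡ 1 (mod 11).

[⇐] For the converse, argue contrapositively. If N ≢ 1 (mod 11), then N is congruent to one of 0, 2, 3, 4, 5, 6, 7, 8, 9, 10 modulo 11, and these give N³ ≡ 0, 8, 5, 9, 4, 7, 2, 6, 3, 10 respectively — never 1.

Both directions hold.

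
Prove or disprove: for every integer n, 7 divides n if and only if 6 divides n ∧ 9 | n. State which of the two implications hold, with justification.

(→) This fails: take n = 7. Certainly 7 ∣ 7, but 6 ∤ 7.

(←) This fails: take n = 18. Both 6 ∣ 18 and 9 ∣ 18, yet 18 is not a multiple of 7 (since 18 = 2·7 + 4), so 7 ∤ 18.

Both directions fail.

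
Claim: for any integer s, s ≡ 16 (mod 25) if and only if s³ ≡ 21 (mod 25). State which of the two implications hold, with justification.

(⇐) Suppose s³ ≡ 21 (mod 25). The only residue r in {0, …, 24} with r³ ≡ 21 (mod 25) is r = 16, so s ≡ 16 (mod 25).

(⇒) Suppose s ≡ 16 (mod 25). Write s = 25j + 16. Then (25j + 16)³ = 15625j³ + 30000j² + 19200j + 4096 = 25(625j³ + 1200j² + 768j + 163) + 21, so s³ ≡ 21 (mod 25).

Both directions hold.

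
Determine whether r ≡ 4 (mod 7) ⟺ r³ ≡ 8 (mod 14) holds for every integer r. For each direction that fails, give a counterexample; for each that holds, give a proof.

[⇒] This fails: take r = 11. Then 11 ≡ 4 (mod 7), but 11³ = 1331 ≡ 1 (mod 14), not 8.

[⇐] This fails: take r = 2. Then 2³ = 8 ≡ 8 (mod 14), yet 2 ≡ 2 (mod 7), not 4.

Both directions fail.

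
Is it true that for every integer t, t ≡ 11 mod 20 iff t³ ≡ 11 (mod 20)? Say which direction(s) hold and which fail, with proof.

Equivalent; both directions hold.

(⇒) Suppose t ≡ 11 mod 20. Write t = 20j + 11. Then (20j + 11)³ = 8000j³ + 13200j² + 7260j + 1331 = 20(400j³ + 660j² + 363j + 66) + 11, so t³ ≡ 11 (mod 20).

(⇐) Conversely, suppose t³ ≡ 11 (mod 20). The only residue r in {0, …, 19} with r³ ≡ 11 (mod 20) is r = 11, so t ≡ 11 (mod 20).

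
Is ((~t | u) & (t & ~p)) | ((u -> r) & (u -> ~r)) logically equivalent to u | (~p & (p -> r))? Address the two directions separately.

Both directions fail.

(⇒) This fails. Under p = T, r = F, t = F, u = F, the left side is true but the right side is false.

(⇐) This fails. Under p = F, r = F, t = F, u = T, the left side is false but the right side is true.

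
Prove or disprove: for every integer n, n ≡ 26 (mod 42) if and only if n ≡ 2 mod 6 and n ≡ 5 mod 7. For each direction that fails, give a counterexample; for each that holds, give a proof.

Both directions hold.

[⇒] Suppose n ≡ 26 (mod 42); write n = 42j + 26. Since 6 ∣ 42, reducing mod 6 gives n ≡ 26 ≡ 2 (mod 6); since 7 ∣ 42, reducing mod 7 gives n ≡ 26 ≡ 5 (mod 7).

[⇐] Conversely, if n ≡ 2 (mod 6) and n ≡ 5 (mod 7), then by the Chinese remainder theorem n ≡ 26 (mod 42). This is exactly n ≡ 26 (mod 42).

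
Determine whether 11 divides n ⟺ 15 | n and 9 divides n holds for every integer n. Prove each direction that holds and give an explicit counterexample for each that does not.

(⇒) This fails: take n = 11. Certainly 11 ∣ 11, but 15 ∤ 11.

(⇐) This fails: take n = 45. Both 15 ∣ 45 and 9 ∣ 45, yet 45 is not a multiple of 11 (since 45 = 4·11 + 1), so 11 ∤ 45.

(⇒) fails and (⇐) fails.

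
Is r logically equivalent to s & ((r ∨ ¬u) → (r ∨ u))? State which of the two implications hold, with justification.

(→) This fails. Under u = F, s = F, r = T, the left side is true but the right side is false.

(←) This fails. Under u = T, s = T, r = F, the left side is false but the right side is true.

Both directions fail.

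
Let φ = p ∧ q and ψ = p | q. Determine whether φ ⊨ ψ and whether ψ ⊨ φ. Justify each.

(⟸) This fails. Under q = T, p = F, the left side is false but the right side is true.

(⟹) Assume the antecedent. If q is true, p | q reduces to true regardless of the other variables. If q is false, the antecedent cannot hold. Either way p | q holds.

Only the forward direction holds.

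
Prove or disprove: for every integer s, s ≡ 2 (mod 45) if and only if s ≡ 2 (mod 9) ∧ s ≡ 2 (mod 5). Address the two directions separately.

Converse. If s ≡ 2 (mod 9) and s ≡ 2 (mod 5), then by the Chinese remainder theorem s ≡ 2 (mod 45). This is exactly s ≡ 2 (mod 45).

Forward direction. Suppose s ≡ 2 (mod 45); write s = 45j + 2. Since 9 ∣ 45, reducing mod 9 gives s ≡ 2 (mod 9); since 5 ∣ 45, reducing mod 5 gives s ≡ 2 (mod 5).

Both directions hold; the statement is true.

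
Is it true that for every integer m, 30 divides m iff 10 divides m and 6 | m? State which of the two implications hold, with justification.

(→) If 30 ∣ m, write m = 30q. Since 30 = 3·10, m = 10·(3q), so 10 ∣ m; and since 30 = 5·6, m = 6·(5q), so 6 ∣ m.

(←) Suppose 10 ∣ m and 6 ∣ m. Any common multiple of 10 and 6 is a multiple of their lcm; here lcm(10, 6) = 10·6/gcd(10, 6) = 60/2 = 30, so 30 ∣ m.

Both directions hold.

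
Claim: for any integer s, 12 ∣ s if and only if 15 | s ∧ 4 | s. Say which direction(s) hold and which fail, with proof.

The forward direction fails; the converse holds.

[⇐] Suppose 15 ∣ s and 4 ∣ s. Any common multiple of 15 and 4 is a multiple of their lcm; here gcd(15, 4) = 1, so lcm(15, 4) = 15·4 = 60, so 60 ∣ s. Since 12 ∣ 60, it follows that 12 ∣ s.

[⇒] This fails: take s = 12. Certainly 12 ∣ 12, but 15 ∤ 12.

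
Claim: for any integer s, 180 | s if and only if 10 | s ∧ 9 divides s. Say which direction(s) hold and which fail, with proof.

Only the forward direction holds.

(⇒) If 180 ∣ s, write s = 180q. Since 180 = 18·10, s = 10·(18q), so 10 ∣ s; and since 180 = 20·9, s = 9·(20q), so 9 ∣ s.

(⇐) This fails: take s = 90. Both 10 ∣ 90 and 9 ∣ 90, yet 90 is not a multiple of 180 (since 90 = 0·180 + 90), so 180 ∤ 90.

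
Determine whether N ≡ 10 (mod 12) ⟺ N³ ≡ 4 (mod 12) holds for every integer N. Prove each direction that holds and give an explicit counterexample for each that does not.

Not equivalent: only (⇒) holds.

(⇒) Suppose N ≡ 10 (mod 12). Write N = 12j + 10. Then (12j + 10)³ = 1728j³ + 4320j² + 3600j + 1000 = 12(144j³ + 360j² + 300j + 83) + 4, so N³ ≡ 4 (mod 12).

(⇐) This fails: take N = 4. Then 4³ = 64 ≡ 4 (mod 12), yet 4 ≡ 4 (mod 12), not 10.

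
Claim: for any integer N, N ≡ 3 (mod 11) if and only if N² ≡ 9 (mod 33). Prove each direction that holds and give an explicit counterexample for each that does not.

(→) This fails: take N = 14. Then 14 ≡ 3 (mod 11), but 14² = 196 ≡ 31 (mod 33), not 9.

(←) This fails: take N = 30. Then 30² = 900 ≡ 9 (mod 33), yet 30 ≡ 8 (mod 11), not 3.

Neither direction holds.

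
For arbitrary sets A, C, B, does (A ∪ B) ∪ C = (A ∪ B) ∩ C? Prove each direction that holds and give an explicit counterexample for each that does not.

(⊆) fails; (⊇) holds.

Forward inclusion. This inclusion fails. Take A = {1}, C = ∅, B = ∅; then 1 ∈ (A ∪ B) ∪ C but 1 ∉ (A ∪ B) ∩ C.

Reverse inclusion. Let x ∈ (A ∪ B) ∩ C. Then either x ∈ A ∩ C and x ∉ B; or x ∈ C ∩ B and x ∉ A; or x ∈ A ∩ C ∩ B. In each case x ∈ (A ∪ B) ∪ C, so (A ∪ B) ∩ C ⊆ (A ∪ B) ∪ C.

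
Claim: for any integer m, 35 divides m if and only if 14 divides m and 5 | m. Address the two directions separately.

Not equivalent: only (⇐) holds.

(⟹) This fails: take m = 35. Certainly 35 ∣ 35, but 14 ∤ 35.

(⟸) Suppose 14 ∣ m and 5 ∣ m. Any common multiple of 14 and 5 is a multiple of their lcm; here gcd(14, 5) = 1, so lcm(14, 5) = 14·5 = 70, so 70 ∣ m. Since 35 ∣ 70, it follows that 35 ∣ m.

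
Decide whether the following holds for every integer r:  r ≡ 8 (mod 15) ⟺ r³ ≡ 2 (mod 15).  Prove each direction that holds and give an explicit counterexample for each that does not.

The biconditional holds.

(⟹) Suppose r ≡ 8 (mod 15). Write r = 15j + 8. Then (15j + 8)³ = 3375j³ + 5400j² + 2880j + 512 = 15(225j³ + 360j² + 192j + 34) + 2, so r³ ≡ 2 (mod 15).

(⟸) Conversely, suppose r³ ≡ 2 (mod 15). The only residue r in {0, …, 14} with r³ ≡ 2 (mod 15) is r = 8, so r ≡ 8 (mod 15).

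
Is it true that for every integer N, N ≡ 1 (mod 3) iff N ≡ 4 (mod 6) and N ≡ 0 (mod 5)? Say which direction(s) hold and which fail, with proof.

(⟸) If N ≡ 4 (mod 6) and N ≡ 0 (mod 5), then by the Chinese remainder theorem N ≡ 10 (mod 30). Since 10 ≡ 1 (mod 3) and 3 ∣ 30, we get N ≡ 1 (mod 3).

(⟹) This fails: N = 1 gives 1 ≡ 1 (mod 3) but 1 ≡ 1 (mod 6), so the conjunction on the right does not hold.

The forward direction fails; the converse holds.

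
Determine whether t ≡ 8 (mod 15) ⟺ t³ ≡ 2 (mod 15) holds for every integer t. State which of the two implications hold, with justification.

Equivalent; both directions hold.

Converse. Suppose t³ ≡ 2 (mod 15). The only residue r in {0, …, 14} with r³ ≡ 2 (mod 15) is r = 8, so t ≡ 8 (mod 15).

Forward direction. Suppose t ≡ 8 (mod 15). Write t = 15j + 8. Then (15j + 8)³ = 3375j³ + 5400j² + 2880j + 512 = 15(225j³ + 360j² + 192j + 34) + 2, so t³ ≡ 2 (mod 15).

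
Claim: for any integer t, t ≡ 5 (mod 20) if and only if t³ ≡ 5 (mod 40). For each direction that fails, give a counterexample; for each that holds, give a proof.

[⇒] This fails: take t = 25. Then 25 ≡ 5 (mod 20), but 25³ = 15625 ≡ 25 (mod 40), not 5.

[⇐] Conversely, the residues r modulo 40 with r³ ≡ 5 (mod 40) are exactly {5}, and each is ≡ 5 (mod 20).

The forward direction fails; the converse holds.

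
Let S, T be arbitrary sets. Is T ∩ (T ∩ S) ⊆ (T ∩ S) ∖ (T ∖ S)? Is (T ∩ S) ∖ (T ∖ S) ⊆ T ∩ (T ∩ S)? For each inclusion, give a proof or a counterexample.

Both inclusions hold.

(⟹) Let x ∈ T ∩ (T ∩ S). Then x ∈ S ∩ T, from which x ∈ (T ∩ S) ∖ (T ∖ S).

(⟸) Let x ∈ (T ∩ S) ∖ (T ∖ S). Then x ∈ S ∩ T, from which x ∈ T ∩ (T ∩ S).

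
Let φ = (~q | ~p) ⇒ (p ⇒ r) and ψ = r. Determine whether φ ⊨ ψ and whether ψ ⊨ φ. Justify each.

Not equivalent: only (⇐) holds.

(⟹) This fails. Under q = F, p = F, r = F, the left side is true but the right side is false.

(⟸) Assume the antecedent. If q is true, (~q | ~p) ⇒ (p ⇒ r) reduces to true regardless of the other variables. If q is false, the antecedent forces (q = F, p = F, r = T) or (q = F, p = T, r = T), and (~q | ~p) ⇒ (p ⇒ r) holds there. Either way (~q | ~p) ⇒ (p ⇒ r) holds.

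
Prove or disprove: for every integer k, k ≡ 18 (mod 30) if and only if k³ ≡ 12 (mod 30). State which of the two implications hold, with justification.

(⇒) Suppose k ≡ 18 (mod 30). Write k = 30j + 18. Then (30j + 18)³ = 27000j³ + 48600j² + 29160j + 5832 = 30(900j³ + 1620j² + 972j + 194) + 12, so k³ ≡ 12 (mod 30).

(⇐) Conversely, suppose k³ ≡ 12 (mod 30). The only residue r in {0, …, 29} with r³ ≡ 12 (mod 30) is r = 18, so k ≡ 18 (mod 30).

Both directions hold.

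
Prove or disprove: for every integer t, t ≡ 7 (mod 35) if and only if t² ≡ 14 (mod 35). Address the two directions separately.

The forward direction holds; the converse fails.

Forward direction. Suppose t ≡ 7 (mod 35). Write t = 35j + 7. Then (35j + 7)² = 1225j² + 490j + 49 = 35(35j² + 14j + 1) + 14, so t² ≡ 14 (mod 35).

Converse. This fails: take t = 28. Then 28² = 784 ≡ 14 (mod 35), yet 28 ≡ 28 (mod 35), not 7.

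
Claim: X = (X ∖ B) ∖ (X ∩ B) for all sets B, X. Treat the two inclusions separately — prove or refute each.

Only the reverse inclusion holds.

(⊆) This inclusion fails. Take B = {1}, X = {1}; then 1 ∈ X but 1 ∉ (X ∖ B) ∖ (X ∩ B).

(⊇) Let x ∈ (X ∖ B) ∖ (X ∩ B). Then x ∈ X and x ∉ B, from which x ∈ X.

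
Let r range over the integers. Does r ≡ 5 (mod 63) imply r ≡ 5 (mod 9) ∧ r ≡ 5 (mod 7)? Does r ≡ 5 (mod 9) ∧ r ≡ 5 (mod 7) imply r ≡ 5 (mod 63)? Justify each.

Converse. If r ≡ 5 (mod 9) and r ≡ 5 (mod 7), then by the Chinese remainder theorem r ≡ 5 (mod 63). This is exactly r ≡ 5 (mod 63).

Forward direction. Suppose r ≡ 5 (mod 63); write r = 63j + 5. Since 9 ∣ 63, reducing mod 9 gives r ≡ 5 (mod 9); since 7 ∣ 63, reducing mod 7 gives r ≡ 5 (mod 7).

Equivalent; both directions hold.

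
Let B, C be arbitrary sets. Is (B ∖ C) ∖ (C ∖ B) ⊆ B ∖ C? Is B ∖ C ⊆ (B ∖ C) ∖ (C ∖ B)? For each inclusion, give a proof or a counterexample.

(⊇) Let x ∈ B ∖ C. Then x ∈ B and x ∉ C, from which x ∈ (B ∖ C) ∖ (C ∖ B).

(⊆) Let x ∈ (B ∖ C) ∖ (C ∖ B). Then x ∈ B and x ∉ C, from which x ∈ B ∖ C.

Both inclusions hold.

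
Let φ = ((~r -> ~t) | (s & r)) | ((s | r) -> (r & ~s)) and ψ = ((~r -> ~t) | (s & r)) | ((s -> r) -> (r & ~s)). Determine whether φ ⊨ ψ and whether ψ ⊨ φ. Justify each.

Neither direction holds.

[⇒] This fails. Under r = F, t = T, s = F, the left side is true but the right side is false.

[⇐] This fails. Under r = F, t = T, s = T, the left side is false but the right side is true.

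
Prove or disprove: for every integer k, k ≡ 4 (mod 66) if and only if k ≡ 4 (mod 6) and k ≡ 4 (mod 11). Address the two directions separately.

[⇒] Suppose k ≡ 4 (mod 66); write k = 66j + 4. Since 6 ∣ 66, reducing mod 6 gives k ≡ 4 (mod 6); since 11 ∣ 66, reducing mod 11 gives k ≡ 4 (mod 11).

[⇐] Conversely, if k ≡ 4 (mod 6) and k ≡ 4 (mod 11), then by the Chinese remainder theorem k ≡ 4 (mod 66). This is exactly k ≡ 4 (mod 66).

Both implications hold.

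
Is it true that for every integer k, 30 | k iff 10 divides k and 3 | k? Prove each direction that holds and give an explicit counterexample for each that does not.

Forward direction. If 30 ∣ k, write k = 30q. Since 30 = 3·10, k = 10·(3q), so 10 ∣ k; and since 30 = 10·3, k = 3·(10q), so 3 ∣ k.

Converse. Suppose 10 ∣ k and 3 ∣ k. Any common multiple of 10 and 3 is a multiple of their lcm; here gcd(10, 3) = 1, so lcm(10, 3) = 10·3 = 30, so 30 ∣ k.

The biconditional holds.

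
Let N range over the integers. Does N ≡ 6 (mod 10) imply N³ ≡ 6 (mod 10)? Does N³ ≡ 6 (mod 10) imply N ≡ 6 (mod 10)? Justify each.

(⇒) Suppose N ≡ 6 (mod 10). Write N = 10j + 6. Then (10j + 6)³ = 1000j³ + 1800j² + 1080j + 216 = 10(100j³ + 180j² + 108j + 21) + 6, so N³ ≡ 6 (mod 10).

(⇐) Conversely, suppose N³ ≡ 6 (mod 10). The only residue r in {0, …, 9} with r³ ≡ 6 (mod 10) is r = 6, so N ≡ 6 (mod 10).

Both directions hold; the statement is true.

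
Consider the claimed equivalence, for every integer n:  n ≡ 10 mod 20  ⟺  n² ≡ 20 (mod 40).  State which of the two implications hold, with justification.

Both implications hold.

(⇐) The residues r modulo 40 with r² ≡ 20 (mod 40) are exactly {10, 30}, and each is ≡ 10 (mod 20).

(⇒) Suppose n ≡ 10 (mod 20). Working modulo 40, n ∈ {10, 30}; for each such r, r² ≡ 20 (mod 40).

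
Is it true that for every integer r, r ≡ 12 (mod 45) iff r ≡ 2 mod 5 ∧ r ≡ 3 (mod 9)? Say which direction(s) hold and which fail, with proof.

(←) If r ≡ 2 (mod 5) and r ≡ 3 (mod 9), then by the Chinese remainder theorem r ≡ 12 (mod 45). This is exactly r ≡ 12 (mod 45).

(→) Suppose r ≡ 12 (mod 45); write r = 45j + 12. Since 5 ∣ 45, reducing mod 5 gives r ≡ 12 ≡ 2 (mod 5); since 9 ∣ 45, reducing mod 9 gives r ≡ 12 ≡ 3 (mod 9).

Both directions hold; the statement is true.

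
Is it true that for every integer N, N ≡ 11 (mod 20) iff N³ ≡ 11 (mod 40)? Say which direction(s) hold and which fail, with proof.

Only the converse holds.

(⟹) This fails: take N = 31. Then 31 ≡ 11 (mod 20), but 31³ = 29791 ≡ 31 (mod 40), not 11.

(⟸) Conversely, the residues r modulo 40 with r³ ≡ 11 (mod 40) are exactly {11}, and each is ≡ 11 (mod 20).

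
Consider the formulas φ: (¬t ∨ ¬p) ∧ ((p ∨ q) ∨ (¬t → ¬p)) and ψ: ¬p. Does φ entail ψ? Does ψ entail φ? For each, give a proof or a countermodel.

Not equivalent: only (⇐) holds.

(⟸) Assume the antecedent. If q is true, the antecedent forces (q = T, t = F, p = F) or (q = T, t = T, p = F), and the consequent holds there. If q is false, the antecedent forces (q = F, t = F, p = F) or (q = F, t = T, p = F), and the consequent holds there. Either way the consequent holds.

(⟹) This fails. Under q = F, t = F, p = T, the left side is true but the right side is false.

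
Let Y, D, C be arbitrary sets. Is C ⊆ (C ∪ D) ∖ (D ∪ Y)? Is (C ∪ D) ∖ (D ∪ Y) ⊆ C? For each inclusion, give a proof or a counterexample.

(⊆) This inclusion fails. Take Y = {1}, D = ∅, C = {1}; then 1 ∈ C but 1 ∉ (C ∪ D) ∖ (D ∪ Y).

(⊇) Let x ∈ (C ∪ D) ∖ (D ∪ Y). Then x ∈ C and x ∉ Y, D, from which x ∈ C.

(⊆) fails; (⊇) holds.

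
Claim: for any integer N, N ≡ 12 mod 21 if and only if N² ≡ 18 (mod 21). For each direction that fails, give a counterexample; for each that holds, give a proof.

Forward direction. Suppose N ≡ 12 mod 21. Write N = 21j + 12. Then (21j + 12)² = 441j² + 504j + 144 = 21(21j² + 24j + 6) + 18, so N² ≡ 18 (mod 21).

Converse. This fails: take N = 9. Then 9² = 81 ≡ 18 (mod 21), yet 9 ≡ 9 (mod 21), not 12.

Only the forward implication holds.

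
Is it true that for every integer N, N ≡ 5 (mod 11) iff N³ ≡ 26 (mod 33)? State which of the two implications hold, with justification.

(⇒) fails; (⇐) holds.

(←) The residues r modulo 33 with r³ ≡ 26 (mod 33) are exactly {5}, and each is ≡ 5 (mod 11).

(→) This fails: take N = 16. Then 16 ≡ 5 (mod 11), but 16³ = 4096 ≡ 4 (mod 33), not 26.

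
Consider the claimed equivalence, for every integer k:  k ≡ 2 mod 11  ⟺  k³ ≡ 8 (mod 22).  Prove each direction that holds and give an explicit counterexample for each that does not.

(→) This fails: take k = 13. Then 13 ≡ 2 (mod 11), but 13³ = 2197 ≡ 19 (mod 22), not 8.

(←) Conversely, the residues r modulo 22 with r³ ≡ 8 (mod 22) are exactly {2}, and each is ≡ 2 (mod 11).

The forward direction fails; the converse holds.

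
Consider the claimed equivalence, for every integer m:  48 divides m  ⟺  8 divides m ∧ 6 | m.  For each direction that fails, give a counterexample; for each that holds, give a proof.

(⇐) This fails: take m = 24. Both 8 ∣ 24 and 6 ∣ 24, yet 24 is not a multiple of 48 (since 24 = 0·48 + 24), so 48 ∤ 24.

(⇒) If 48 ∣ m, write m = 48q. Since 48 = 6·8, m = 8·(6q), so 8 ∣ m; and since 48 = 8·6, m = 6·(8q), so 6 ∣ m.

Not equivalent: only (⇒) holds.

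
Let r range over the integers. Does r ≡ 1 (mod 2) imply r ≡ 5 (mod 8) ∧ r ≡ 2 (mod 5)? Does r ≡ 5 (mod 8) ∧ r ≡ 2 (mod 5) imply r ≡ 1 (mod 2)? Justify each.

[⇒] This fails: r = 1 gives 1 ≡ 1 (mod 2) but 1 ≡ 1 (mod 8), so the conjunction on the right does not hold.

[⇐] Conversely, if r ≡ 5 (mod 8) and r ≡ 2 (mod 5), then by the Chinese remainder theorem r ≡ 37 (mod 40). Since 37 ≡ 1 (mod 2) and 2 ∣ 40, we get r ≡ 1 (mod 2).

The forward direction fails; the converse holds.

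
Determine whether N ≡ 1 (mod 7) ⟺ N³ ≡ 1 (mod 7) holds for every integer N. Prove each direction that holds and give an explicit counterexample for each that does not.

Not equivalent: only (⇒) holds.

(→) Suppose N ≡ 1 (mod 7). Write N = 7j + 1. Then (7j + 1)³ = 343j³ + 147j² + 21j + 1 = 7(49j³ + 21j² + 3j) + 1, so N³ ≡ 1 (mod 7).

(←) This fails: take N = 2. Then 2³ = 8 ≡ 1 (mod 7), yet 2 ≡ 2 (mod 7), not 1.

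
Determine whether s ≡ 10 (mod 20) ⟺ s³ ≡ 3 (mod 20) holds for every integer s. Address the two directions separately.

(→) This fails: take s = 10. Then 10 ≡ 10 (mod 20), but 10³ = 1000 ≡ 0 (mod 20), not 3.

(←) This fails: take s = 7. Then 7³ = 343 ≡ 3 (mod 20), yet 7 ≡ 7 (mod 20), not 10.

Neither implication holds.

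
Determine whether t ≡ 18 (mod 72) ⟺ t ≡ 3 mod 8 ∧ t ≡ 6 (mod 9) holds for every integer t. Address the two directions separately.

(⇒) fails and (⇐) fails.

(⟹) This fails: t = 18 gives 18 ≡ 18 (mod 72) but 18 ≡ 2 (mod 8), so the conjunction on the right does not hold.

(⟸) This fails: t = 51 satisfies both congruences on the right (51 ≡ 3 mod 8 and 51 ≡ 6 mod 9) yet 51 ≡ 51 (mod 72), not 18.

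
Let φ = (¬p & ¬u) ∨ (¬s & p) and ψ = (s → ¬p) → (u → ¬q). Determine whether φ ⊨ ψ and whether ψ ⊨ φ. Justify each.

Forward direction. This fails. Under u = T, s = F, q = T, p = T, the left side is true but the right side is false.

Converse. This fails. Under u = T, s = F, q = F, p = F, the left side is false but the right side is true.

(⇒) fails and (⇐) fails.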